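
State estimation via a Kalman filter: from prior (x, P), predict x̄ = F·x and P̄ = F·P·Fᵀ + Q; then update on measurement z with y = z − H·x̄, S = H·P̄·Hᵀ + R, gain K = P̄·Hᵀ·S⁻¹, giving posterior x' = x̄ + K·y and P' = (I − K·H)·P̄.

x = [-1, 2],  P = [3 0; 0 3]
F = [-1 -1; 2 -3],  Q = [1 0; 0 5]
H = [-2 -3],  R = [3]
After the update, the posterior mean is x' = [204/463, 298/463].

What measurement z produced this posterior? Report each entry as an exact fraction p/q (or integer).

z = [-3]

x̄ = F·x = [-1, -8]
P̄ = F·P·Fᵀ + Q = [7 3; 3 44]
S = H·P̄·Hᵀ + R = [463]
K = P̄·Hᵀ·S⁻¹ = [-23/463; -138/463]
x' − x̄ = [667/463, 4002/463] = K·y
y = (KᵀK)⁻¹·Kᵀ·(x' − x̄) = [-29]
z = y + H·x̄ = [-29] + [26] = [-3]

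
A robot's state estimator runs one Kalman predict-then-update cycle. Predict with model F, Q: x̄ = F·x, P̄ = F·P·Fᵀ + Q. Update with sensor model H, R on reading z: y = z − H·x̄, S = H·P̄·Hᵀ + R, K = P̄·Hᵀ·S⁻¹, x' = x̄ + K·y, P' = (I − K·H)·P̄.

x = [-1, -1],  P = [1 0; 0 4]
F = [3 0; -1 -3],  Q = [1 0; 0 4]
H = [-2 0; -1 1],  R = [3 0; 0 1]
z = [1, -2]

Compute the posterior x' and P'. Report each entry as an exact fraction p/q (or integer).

x' = [-331/606, -2186/909]
P' = [137/202 199/303; 199/303 1465/909]

x̄ = F·x = [-3, 4]
P̄ = F·P·Fᵀ + Q = [10 -3; -3 41]
y = z − H·x̄ = [-5, -9]
S = H·P̄·Hᵀ + R = [43 26; 26 58]
K = P̄·Hᵀ·S⁻¹ = [-137/303 -13/606; -398/909 868/909]
x' = x̄ + K·y = [-331/606, -2186/909]
P' = (I − K·H)·P̄ = [137/202 199/303; 199/303 1465/909]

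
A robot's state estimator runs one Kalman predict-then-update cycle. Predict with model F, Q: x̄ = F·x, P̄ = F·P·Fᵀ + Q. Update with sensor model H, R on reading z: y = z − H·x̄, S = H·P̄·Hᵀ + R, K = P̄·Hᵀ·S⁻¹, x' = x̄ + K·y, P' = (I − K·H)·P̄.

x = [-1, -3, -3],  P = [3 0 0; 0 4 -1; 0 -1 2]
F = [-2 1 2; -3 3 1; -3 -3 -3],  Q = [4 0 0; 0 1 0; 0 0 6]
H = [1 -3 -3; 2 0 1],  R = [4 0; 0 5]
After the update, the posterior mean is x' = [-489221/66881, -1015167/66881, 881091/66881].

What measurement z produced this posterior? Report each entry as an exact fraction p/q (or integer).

x̄ = F·x = [-7, -9, 21]
P̄ = F·P·Fᵀ + Q = [24 27 3; 27 60 -3; 3 -3 69]
S = H·P̄·Hᵀ + R = [955 -327; -327 182]
K = P̄·Hᵀ·S⁻¹ = [4665/66881 27123/66881; -9531/66881 1617/66881; -10965/66881 7860/66881]
x' − x̄ = [-21054/66881, -413238/66881, -523410/66881] = K·y
y = (KᵀK)⁻¹·Kᵀ·(x' − x̄) = [42, -8]
z = y + H·x̄ = [42, -8] + [-43, 7] = [-1, -1]

z = [-1, -1]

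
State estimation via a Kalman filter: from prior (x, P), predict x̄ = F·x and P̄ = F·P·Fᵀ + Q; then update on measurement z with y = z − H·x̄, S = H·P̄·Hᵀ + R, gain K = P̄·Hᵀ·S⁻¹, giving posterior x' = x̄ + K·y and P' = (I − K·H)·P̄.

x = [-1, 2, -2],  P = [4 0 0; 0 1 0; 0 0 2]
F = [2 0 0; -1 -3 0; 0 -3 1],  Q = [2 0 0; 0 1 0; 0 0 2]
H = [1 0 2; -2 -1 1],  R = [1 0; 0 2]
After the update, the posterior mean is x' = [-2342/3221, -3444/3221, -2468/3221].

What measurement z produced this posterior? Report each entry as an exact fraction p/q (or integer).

z = [-2, 2]

x̄ = F·x = [-2, -5, -8]
P̄ = F·P·Fᵀ + Q = [18 -8 0; -8 14 9; 0 9 13]
S = H·P̄·Hᵀ + R = [71 -20; -20 51]
K = P̄·Hᵀ·S⁻¹ = [358/3221 -1628/3221; 730/3221 981/3221; 1406/3221 804/3221]
x' − x̄ = [4100/3221, 12661/3221, 23300/3221] = K·y
y = (KᵀK)⁻¹·Kᵀ·(x' − x̄) = [16, 1]
z = y + H·x̄ = [16, 1] + [-18, 1] = [-2, 2]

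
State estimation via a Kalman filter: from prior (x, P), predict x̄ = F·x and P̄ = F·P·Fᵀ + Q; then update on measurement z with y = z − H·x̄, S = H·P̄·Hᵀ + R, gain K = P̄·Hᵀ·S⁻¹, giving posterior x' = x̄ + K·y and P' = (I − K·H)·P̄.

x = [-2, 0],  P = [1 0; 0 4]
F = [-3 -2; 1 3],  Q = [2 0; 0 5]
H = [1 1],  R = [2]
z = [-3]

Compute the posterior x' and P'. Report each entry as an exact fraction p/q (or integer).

x' = [6, -139/17]
P' = [27 -27; -27 489/17]

x̄ = F·x = [6, -2]
P̄ = F·P·Fᵀ + Q = [27 -27; -27 42]
y = z − H·x̄ = [-7]
S = H·P̄·Hᵀ + R = [17]
K = P̄·Hᵀ·S⁻¹ = [0; 15/17]
x' = x̄ + K·y = [6, -139/17]
P' = (I − K·H)·P̄ = [27 -27; -27 489/17]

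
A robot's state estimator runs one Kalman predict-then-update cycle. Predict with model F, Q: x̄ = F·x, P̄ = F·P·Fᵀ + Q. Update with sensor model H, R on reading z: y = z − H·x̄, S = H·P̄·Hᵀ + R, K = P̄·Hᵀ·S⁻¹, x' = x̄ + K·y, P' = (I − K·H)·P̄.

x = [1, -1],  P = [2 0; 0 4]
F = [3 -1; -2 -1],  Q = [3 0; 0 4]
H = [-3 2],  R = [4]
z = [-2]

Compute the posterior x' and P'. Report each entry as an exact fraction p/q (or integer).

x' = [464/389, 283/389]
P' = [1444/389 1984/389; 1984/389 3088/389]

x̄ = F·x = [4, -1]
P̄ = F·P·Fᵀ + Q = [25 -8; -8 16]
y = z − H·x̄ = [12]
S = H·P̄·Hᵀ + R = [389]
K = P̄·Hᵀ·S⁻¹ = [-91/389; 56/389]
x' = x̄ + K·y = [464/389, 283/389]
P' = (I − K·H)·P̄ = [1444/389 1984/389; 1984/389 3088/389]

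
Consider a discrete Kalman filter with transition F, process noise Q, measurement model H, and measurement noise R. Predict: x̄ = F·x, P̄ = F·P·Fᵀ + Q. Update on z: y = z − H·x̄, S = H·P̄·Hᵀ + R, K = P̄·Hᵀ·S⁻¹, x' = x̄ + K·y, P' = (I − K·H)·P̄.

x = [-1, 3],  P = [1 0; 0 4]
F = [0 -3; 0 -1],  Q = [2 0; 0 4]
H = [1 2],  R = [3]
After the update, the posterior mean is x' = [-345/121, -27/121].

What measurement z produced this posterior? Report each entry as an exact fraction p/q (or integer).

z = [-3]

x̄ = F·x = [-9, -3]
P̄ = F·P·Fᵀ + Q = [38 12; 12 8]
S = H·P̄·Hᵀ + R = [121]
K = P̄·Hᵀ·S⁻¹ = [62/121; 28/121]
x' − x̄ = [744/121, 336/121] = K·y
y = (KᵀK)⁻¹·Kᵀ·(x' − x̄) = [12]
z = y + H·x̄ = [12] + [-15] = [-3]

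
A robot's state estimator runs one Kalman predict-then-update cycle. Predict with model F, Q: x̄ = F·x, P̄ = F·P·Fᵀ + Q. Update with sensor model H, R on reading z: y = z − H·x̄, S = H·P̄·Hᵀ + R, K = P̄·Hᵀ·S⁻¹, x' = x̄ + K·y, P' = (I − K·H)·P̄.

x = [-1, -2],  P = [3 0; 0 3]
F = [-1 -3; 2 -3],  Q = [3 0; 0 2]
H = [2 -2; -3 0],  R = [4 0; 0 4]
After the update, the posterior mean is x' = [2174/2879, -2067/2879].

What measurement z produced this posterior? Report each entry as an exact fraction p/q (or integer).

x̄ = F·x = [7, 4]
P̄ = F·P·Fᵀ + Q = [33 21; 21 41]
S = H·P̄·Hᵀ + R = [132 -72; -72 301]
K = P̄·Hᵀ·S⁻¹ = [8/2879 -945/2879; -4144/8637 -933/2879]
x' − x̄ = [-17979/2879, -13583/2879] = K·y
y = (KᵀK)⁻¹·Kᵀ·(x' − x̄) = [-3, 19]
z = y + H·x̄ = [-3, 19] + [6, -21] = [3, -2]

z = [3, -2]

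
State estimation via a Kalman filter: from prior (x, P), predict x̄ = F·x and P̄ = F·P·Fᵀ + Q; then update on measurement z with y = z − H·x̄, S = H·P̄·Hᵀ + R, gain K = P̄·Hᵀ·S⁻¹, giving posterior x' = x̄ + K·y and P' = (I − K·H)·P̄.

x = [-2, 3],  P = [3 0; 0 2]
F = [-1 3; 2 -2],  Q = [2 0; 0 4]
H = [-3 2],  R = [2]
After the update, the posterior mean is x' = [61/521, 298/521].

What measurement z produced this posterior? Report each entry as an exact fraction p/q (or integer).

z = [1]

x̄ = F·x = [11, -10]
P̄ = F·P·Fᵀ + Q = [23 -18; -18 24]
S = H·P̄·Hᵀ + R = [521]
K = P̄·Hᵀ·S⁻¹ = [-105/521; 102/521]
x' − x̄ = [-5670/521, 5508/521] = K·y
y = (KᵀK)⁻¹·Kᵀ·(x' − x̄) = [54]
z = y + H·x̄ = [54] + [-53] = [1]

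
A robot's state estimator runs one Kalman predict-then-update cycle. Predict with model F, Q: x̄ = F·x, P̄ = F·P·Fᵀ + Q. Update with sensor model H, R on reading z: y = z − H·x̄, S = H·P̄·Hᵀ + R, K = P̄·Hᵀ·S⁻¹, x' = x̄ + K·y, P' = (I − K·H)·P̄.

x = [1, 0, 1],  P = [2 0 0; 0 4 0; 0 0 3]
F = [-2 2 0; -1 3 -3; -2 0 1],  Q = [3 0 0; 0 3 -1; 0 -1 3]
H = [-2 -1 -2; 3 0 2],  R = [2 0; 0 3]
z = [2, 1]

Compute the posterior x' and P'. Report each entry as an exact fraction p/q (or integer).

x̄ = F·x = [-2, -4, -1]
P̄ = F·P·Fᵀ + Q = [27 28 8; 28 68 -6; 8 -6 14]
y = z − H·x̄ = [-8, 9]
S = H·P̄·Hᵀ + R = [386 -370; -370 398]
K = P̄·Hᵀ·S⁻¹ = [-519/2788 197/2788; -2242/2091 -1706/2091; 343/1394 501/1394]
x' = x̄ + K·y = [349/2788, -5782/2091, 371/1394]
P' = (I − K·H)·P̄ = [5305/2788 1438/697 -3831/1394; 1438/697 13916/2091 -3010/697; -3831/1394 -3010/697 3249/697]

x' = [349/2788, -5782/2091, 371/1394]
P' = [5305/2788 1438/697 -3831/1394; 1438/697 13916/2091 -3010/697; -3831/1394 -3010/697 3249/697]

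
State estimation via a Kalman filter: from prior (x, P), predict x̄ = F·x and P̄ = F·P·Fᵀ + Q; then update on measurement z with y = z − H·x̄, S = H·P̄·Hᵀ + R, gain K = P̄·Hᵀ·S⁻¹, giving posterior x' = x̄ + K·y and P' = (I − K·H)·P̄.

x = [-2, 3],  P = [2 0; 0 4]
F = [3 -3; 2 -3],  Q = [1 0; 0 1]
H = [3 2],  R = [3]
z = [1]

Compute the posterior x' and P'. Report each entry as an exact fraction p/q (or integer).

x' = [-3/209, 91/209]
P' = [283/418 -147/209; -147/209 279/209]

x̄ = F·x = [-15, -13]
P̄ = F·P·Fᵀ + Q = [55 48; 48 45]
y = z − H·x̄ = [72]
S = H·P̄·Hᵀ + R = [1254]
K = P̄·Hᵀ·S⁻¹ = [87/418; 39/209]
x' = x̄ + K·y = [-3/209, 91/209]
P' = (I − K·H)·P̄ = [283/418 -147/209; -147/209 279/209]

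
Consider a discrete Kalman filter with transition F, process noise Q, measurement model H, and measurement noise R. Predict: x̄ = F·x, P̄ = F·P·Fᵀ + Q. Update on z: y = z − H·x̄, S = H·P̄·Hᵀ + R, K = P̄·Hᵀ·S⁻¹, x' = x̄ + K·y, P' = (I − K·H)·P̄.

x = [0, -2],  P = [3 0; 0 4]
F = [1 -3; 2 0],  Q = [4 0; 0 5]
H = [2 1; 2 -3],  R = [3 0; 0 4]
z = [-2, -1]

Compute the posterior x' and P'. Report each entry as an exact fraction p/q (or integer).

x̄ = F·x = [6, 0]
P̄ = F·P·Fᵀ + Q = [43 6; 6 17]
y = z − H·x̄ = [-14, -13]
S = H·P̄·Hᵀ + R = [216 97; 97 257]
K = P̄·Hᵀ·S⁻¹ = [17048/46103 5764/46103; 11236/46103 -11237/46103]
x' = x̄ + K·y = [-36986/46103, -11223/46103]
P' = (I − K·H)·P̄ = [22061/46103 7022/46103; 7022/46103 19664/46103]

x' = [-36986/46103, -11223/46103]
P' = [22061/46103 7022/46103; 7022/46103 19664/46103]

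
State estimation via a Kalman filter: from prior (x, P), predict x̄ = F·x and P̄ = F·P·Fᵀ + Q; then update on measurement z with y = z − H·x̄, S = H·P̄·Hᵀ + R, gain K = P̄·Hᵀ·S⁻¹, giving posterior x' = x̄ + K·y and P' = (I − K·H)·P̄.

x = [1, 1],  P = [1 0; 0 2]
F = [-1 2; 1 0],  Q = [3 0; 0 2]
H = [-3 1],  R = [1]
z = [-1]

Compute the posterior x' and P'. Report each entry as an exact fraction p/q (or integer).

x' = [81/118, 62/59]
P' = [47/118 52/59; 52/59 159/59]

x̄ = F·x = [1, 1]
P̄ = F·P·Fᵀ + Q = [12 -1; -1 3]
y = z − H·x̄ = [1]
S = H·P̄·Hᵀ + R = [118]
K = P̄·Hᵀ·S⁻¹ = [-37/118; 3/59]
x' = x̄ + K·y = [81/118, 62/59]
P' = (I − K·H)·P̄ = [47/118 52/59; 52/59 159/59]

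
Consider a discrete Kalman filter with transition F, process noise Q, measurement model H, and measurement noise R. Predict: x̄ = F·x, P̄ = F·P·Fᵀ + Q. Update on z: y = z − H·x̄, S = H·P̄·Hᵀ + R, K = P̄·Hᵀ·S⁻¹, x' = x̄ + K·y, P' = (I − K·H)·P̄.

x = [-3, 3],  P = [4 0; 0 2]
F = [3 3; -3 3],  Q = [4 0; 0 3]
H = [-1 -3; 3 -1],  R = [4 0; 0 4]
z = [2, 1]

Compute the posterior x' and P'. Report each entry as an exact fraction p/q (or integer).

x̄ = F·x = [0, 18]
P̄ = F·P·Fᵀ + Q = [58 -18; -18 57]
y = z − H·x̄ = [56, 19]
S = H·P̄·Hᵀ + R = [467 141; 141 691]
K = P̄·Hᵀ·S⁻¹ = [-7459/75704 22557/75704; -11259/37852 -3783/37852]
x' = x̄ + K·y = [10879/75704, -21045/37852]
P' = (I − K·H)·P̄ = [7513/18926 -9/9463; -9/9463 3756/9463]

x' = [10879/75704, -21045/37852]
P' = [7513/18926 -9/9463; -9/9463 3756/9463]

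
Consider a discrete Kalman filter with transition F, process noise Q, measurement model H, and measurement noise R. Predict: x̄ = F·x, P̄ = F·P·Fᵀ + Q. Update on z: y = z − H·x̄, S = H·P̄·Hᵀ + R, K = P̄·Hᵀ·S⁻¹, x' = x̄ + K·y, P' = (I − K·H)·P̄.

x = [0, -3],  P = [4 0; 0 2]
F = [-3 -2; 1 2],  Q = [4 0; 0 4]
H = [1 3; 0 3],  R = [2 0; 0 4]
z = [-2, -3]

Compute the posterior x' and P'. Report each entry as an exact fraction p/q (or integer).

x' = [567/487, -532/487]
P' = [2532/487 -572/487; -572/487 200/487]

x̄ = F·x = [6, -6]
P̄ = F·P·Fᵀ + Q = [48 -20; -20 16]
y = z − H·x̄ = [10, 15]
S = H·P̄·Hᵀ + R = [74 84; 84 148]
K = P̄·Hᵀ·S⁻¹ = [408/487 -429/487; 14/487 150/487]
x' = x̄ + K·y = [567/487, -532/487]
P' = (I − K·H)·P̄ = [2532/487 -572/487; -572/487 200/487]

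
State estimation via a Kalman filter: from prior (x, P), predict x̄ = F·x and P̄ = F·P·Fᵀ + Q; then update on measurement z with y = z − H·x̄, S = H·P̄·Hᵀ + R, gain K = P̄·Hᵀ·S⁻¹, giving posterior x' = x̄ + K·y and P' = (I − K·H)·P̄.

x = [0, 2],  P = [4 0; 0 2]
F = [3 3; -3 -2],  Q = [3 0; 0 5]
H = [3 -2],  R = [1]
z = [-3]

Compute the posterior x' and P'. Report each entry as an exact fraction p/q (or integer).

x' = [-27/1286, 937/643]
P' = [2013/1286 1443/643; 1443/643 2225/643]

x̄ = F·x = [6, -4]
P̄ = F·P·Fᵀ + Q = [57 -48; -48 49]
y = z − H·x̄ = [-29]
S = H·P̄·Hᵀ + R = [1286]
K = P̄·Hᵀ·S⁻¹ = [267/1286; -121/643]
x' = x̄ + K·y = [-27/1286, 937/643]
P' = (I − K·H)·P̄ = [2013/1286 1443/643; 1443/643 2225/643]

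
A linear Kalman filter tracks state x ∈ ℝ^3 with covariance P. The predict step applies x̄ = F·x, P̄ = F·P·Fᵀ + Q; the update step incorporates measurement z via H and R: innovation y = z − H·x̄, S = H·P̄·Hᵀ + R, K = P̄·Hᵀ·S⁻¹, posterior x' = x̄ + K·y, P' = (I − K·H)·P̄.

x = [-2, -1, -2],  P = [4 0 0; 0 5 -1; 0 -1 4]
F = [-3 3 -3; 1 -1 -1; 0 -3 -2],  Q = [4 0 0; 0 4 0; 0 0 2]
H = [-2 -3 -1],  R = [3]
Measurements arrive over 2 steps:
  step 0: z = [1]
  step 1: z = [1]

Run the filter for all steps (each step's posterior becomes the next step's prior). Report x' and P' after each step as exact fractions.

step 0: x̄ = F·x = [9, 1, 7]
step 0: P̄ = F·P·Fᵀ + Q = [139 -15 -24; -15 15 18; -24 18 51]
step 0: y = z − H·x̄ = [29]
step 0: S = H·P̄·Hᵀ + R = [577]
step 0: K = P̄·Hᵀ·S⁻¹ = [-209/577; -33/577; -57/577]
step 0: x' = x̄ + K·y = [-868/577, -380/577, 2386/577]
step 0: P' = (I − K·H)·P̄ = [36522/577 -15552/577 -25761/577; -15552/577 7566/577 8505/577; -25761/577 8505/577 26178/577]
step 1: x̄ = F·x = [-5694/577, -2874/577, -3632/577]
step 1: P̄ = F·P·Fᵀ + Q = [297850/577 -147042/577 -180045/577; -147042/577 172210/577 215757/577; -180045/577 215757/577 276020/577]
step 1: y = z − H·x̄ = [-23065/577]
step 1: S = H·P̄·Hᵀ + R = [1828899/577]
step 1: K = P̄·Hᵀ·S⁻¹ = [25471/1828899; -146101/609633; -563201/1828899]
step 1: x' = x̄ + K·y = [-19066273/1828899, 2803699/609633, 11001161/1828899]
step 1: P' = (I − K·H)·P̄ = [942961517/1828899 -148908695/609633 -545821192/1828899; -148908695/609633 23655917/203211 85352440/609633; -545821192/1828899 85352440/609633 325160027/1828899]

step 0: x' = [-868/577, -380/577, 2386/577], P' = [36522/577 -15552/577 -25761/577; -15552/577 7566/577 8505/577; -25761/577 8505/577 26178/577]
step 1: x' = [-19066273/1828899, 2803699/609633, 11001161/1828899], P' = [942961517/1828899 -148908695/609633 -545821192/1828899; -148908695/609633 23655917/203211 85352440/609633; -545821192/1828899 85352440/609633 325160027/1828899]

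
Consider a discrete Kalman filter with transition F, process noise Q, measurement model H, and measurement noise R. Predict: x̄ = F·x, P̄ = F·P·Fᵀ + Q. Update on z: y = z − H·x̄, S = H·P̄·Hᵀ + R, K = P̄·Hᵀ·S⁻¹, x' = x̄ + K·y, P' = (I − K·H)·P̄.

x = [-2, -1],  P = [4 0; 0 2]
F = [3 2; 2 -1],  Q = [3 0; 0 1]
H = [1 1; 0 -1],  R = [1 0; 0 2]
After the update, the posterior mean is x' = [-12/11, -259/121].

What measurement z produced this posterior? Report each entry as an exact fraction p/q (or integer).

x̄ = F·x = [-8, -3]
P̄ = F·P·Fᵀ + Q = [47 20; 20 19]
S = H·P̄·Hᵀ + R = [107 -39; -39 21]
K = P̄·Hᵀ·S⁻¹ = [19/22 43/66; 13/121 -256/363]
x' − x̄ = [76/11, 104/121] = K·y
y = (KᵀK)⁻¹·Kᵀ·(x' − x̄) = [8, 0]
z = y + H·x̄ = [8, 0] + [-11, 3] = [-3, 3]

z = [-3, 3]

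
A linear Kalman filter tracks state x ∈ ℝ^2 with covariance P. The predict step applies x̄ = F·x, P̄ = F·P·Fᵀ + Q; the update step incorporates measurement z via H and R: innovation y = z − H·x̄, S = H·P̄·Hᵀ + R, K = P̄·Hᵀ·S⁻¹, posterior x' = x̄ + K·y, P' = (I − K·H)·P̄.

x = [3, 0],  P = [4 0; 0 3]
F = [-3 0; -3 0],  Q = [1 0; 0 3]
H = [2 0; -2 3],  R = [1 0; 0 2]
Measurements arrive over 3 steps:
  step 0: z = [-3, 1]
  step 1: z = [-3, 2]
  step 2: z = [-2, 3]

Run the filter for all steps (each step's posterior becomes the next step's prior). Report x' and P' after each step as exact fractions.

step 0: x̄ = F·x = [-9, -9]
step 0: P̄ = F·P·Fᵀ + Q = [37 36; 36 39]
step 0: y = z − H·x̄ = [15, 10]
step 0: S = H·P̄·Hᵀ + R = [149 68; 68 69]
step 0: K = P̄·Hᵀ·S⁻¹ = [2794/5657 34/5657; 1908/5657 1809/5657]
step 0: x' = x̄ + K·y = [-8663/5657, -4203/5657]
step 0: P' = (I − K·H)·P̄ = [1397/5657 954/5657; 954/5657 1842/5657]
step 1: x̄ = F·x = [25989/5657, 25989/5657]
step 1: P̄ = F·P·Fᵀ + Q = [18230/5657 12573/5657; 12573/5657 29544/5657]
step 1: y = z − H·x̄ = [-68949/5657, -14675/5657]
step 1: S = H·P̄·Hᵀ + R = [78577/5657 2518/5657; 2518/5657 199254/5657]
step 1: K = P̄·Hᵀ·S⁻¹ = [641827/1383281 1259/2766562; 428724/1383281 435321/1383281]
step 1: x' = x̄ + K·y = [-2938829/2766562, 294/1383281]
step 1: P' = (I − K·H)·P̄ = [641827/2766562 214362/1383281; 214362/1383281 433122/1383281]
step 2: x̄ = F·x = [8816487/2766562, 8816487/2766562]
step 2: P̄ = F·P·Fᵀ + Q = [8543005/2766562 5776443/2766562; 5776443/2766562 14076129/2766562]
step 2: y = z − H·x̄ = [-11583049/1383281, -516801/2766562]
step 2: S = H·P̄·Hᵀ + R = [18469291/1383281 243319/1383281; 243319/1383281 97072989/2766562]
step 2: K = P̄·Hᵀ·S⁻¹ = [599470264/1296013517 243319/1296013517; 399971268/1296013517 407540997/1296013517]
step 2: x' = x̄ + K·y = [-889633526/1296013517, 704808039/1296013517]
step 2: P' = (I − K·H)·P̄ = [299735132/1296013517 199985634/1296013517; 199985634/1296013517 405017754/1296013517]

step 0: x' = [-8663/5657, -4203/5657], P' = [1397/5657 954/5657; 954/5657 1842/5657]
step 1: x' = [-2938829/2766562, 294/1383281], P' = [641827/2766562 214362/1383281; 214362/1383281 433122/1383281]
step 2: x' = [-889633526/1296013517, 704808039/1296013517], P' = [299735132/1296013517 199985634/1296013517; 199985634/1296013517 405017754/1296013517]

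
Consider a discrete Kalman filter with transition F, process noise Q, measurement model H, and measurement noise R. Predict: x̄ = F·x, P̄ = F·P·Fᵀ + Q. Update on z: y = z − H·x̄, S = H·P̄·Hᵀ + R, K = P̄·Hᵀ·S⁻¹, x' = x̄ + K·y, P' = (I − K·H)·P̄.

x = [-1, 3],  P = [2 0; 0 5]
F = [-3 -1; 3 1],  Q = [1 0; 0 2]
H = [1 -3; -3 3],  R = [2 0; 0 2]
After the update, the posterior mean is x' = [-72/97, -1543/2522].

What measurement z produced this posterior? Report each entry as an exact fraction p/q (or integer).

x̄ = F·x = [0, 0]
P̄ = F·P·Fᵀ + Q = [24 -23; -23 25]
S = H·P̄·Hᵀ + R = [389 -573; -573 857]
K = P̄·Hᵀ·S⁻¹ = [-21/97 -30/97; -737/2522 -69/2522]
x' − x̄ = [-72/97, -1543/2522] = K·y
y = (KᵀK)⁻¹·Kᵀ·(x' − x̄) = [2, 1]
z = y + H·x̄ = [2, 1] + [0, 0] = [2, 1]

z = [2, 1]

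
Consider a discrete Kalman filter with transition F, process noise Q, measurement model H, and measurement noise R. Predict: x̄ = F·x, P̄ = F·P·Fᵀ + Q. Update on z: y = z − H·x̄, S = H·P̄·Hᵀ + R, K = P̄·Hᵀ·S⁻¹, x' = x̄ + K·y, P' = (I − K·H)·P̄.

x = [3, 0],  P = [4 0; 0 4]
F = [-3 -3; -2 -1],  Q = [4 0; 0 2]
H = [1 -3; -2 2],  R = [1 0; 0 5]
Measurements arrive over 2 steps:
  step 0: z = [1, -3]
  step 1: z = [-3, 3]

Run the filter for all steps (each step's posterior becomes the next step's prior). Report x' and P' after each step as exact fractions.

step 0: x̄ = F·x = [-9, -6]
step 0: P̄ = F·P·Fᵀ + Q = [76 36; 36 22]
step 0: y = z − H·x̄ = [-8, -9]
step 0: S = H·P̄·Hᵀ + R = [59 4; 4 109]
step 0: K = P̄·Hᵀ·S⁻¹ = [-3168/6415 -4592/6415; -3158/6415 -1532/6415]
step 0: x' = x̄ + K·y = [8937/6415, 562/6415]
step 0: P' = (I − K·H)·P̄ = [18804/6415 7324/6415; 7324/6415 3494/6415]
step 1: x̄ = F·x = [-28497/6415, -18436/6415]
step 1: P̄ = F·P·Fᵀ + Q = [358174/6415 189222/6415; 189222/6415 120836/6415]
step 1: y = z − H·x̄ = [-46056/6415, -877/6415]
step 1: S = H·P̄·Hᵀ + R = [316781/6415 72412/6415; 72412/6415 434339/6415]
step 1: K = P̄·Hᵀ·S⁻¹ = [-10369796/20630841 -333056/479787; -1455538/2947263 -15940/68541]
step 1: x' = x̄ + K·y = [-15240199/20630841, 2073520/2947263]
step 1: P' = (I − K·H)·P̄ = [58890178/20630841 3298094/2947263; 3298094/2947263 1584544/2947263]

step 0: x' = [8937/6415, 562/6415], P' = [18804/6415 7324/6415; 7324/6415 3494/6415]
step 1: x' = [-15240199/20630841, 2073520/2947263], P' = [58890178/20630841 3298094/2947263; 3298094/2947263 1584544/2947263]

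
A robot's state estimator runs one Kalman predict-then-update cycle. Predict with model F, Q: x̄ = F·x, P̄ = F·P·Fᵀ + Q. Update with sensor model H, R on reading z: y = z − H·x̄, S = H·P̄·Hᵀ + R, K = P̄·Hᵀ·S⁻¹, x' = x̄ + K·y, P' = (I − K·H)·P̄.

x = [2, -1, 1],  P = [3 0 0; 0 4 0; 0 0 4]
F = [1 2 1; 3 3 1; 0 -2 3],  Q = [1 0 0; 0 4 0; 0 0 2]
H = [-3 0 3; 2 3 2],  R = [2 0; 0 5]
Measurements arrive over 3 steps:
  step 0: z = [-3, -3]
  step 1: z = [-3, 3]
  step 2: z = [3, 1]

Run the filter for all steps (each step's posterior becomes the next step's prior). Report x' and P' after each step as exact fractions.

step 0: x̄ = F·x = [1, 4, 5]
step 0: P̄ = F·P·Fᵀ + Q = [24 37 -4; 37 71 -12; -4 -12 54]
step 0: y = z − H·x̄ = [-15, -27]
step 0: S = H·P̄·Hᵀ + R = [776 -261; -261 1224]
step 0: K = P̄·Hᵀ·S⁻¹ = [-7045/97967 95252/881703; -12365/97967 165721/881703; 25520/97967 95078/881703]
step 0: x' = x̄ + K·y = [-82114/97967, 80180/97967, -178199/97967]
step 0: P' = (I − K·H)·P̄ = [1451800/881703 -1748800/881703 1409530/881703; -1748800/881703 2657395/881703 -1822990/881703; 1409530/881703 -1822990/881703 1562650/881703]
step 1: x̄ = F·x = [-99953/97967, -184001/97967, -694957/97967]
step 1: P̄ = F·P·Fᵀ + Q = [339737/97967 882130/293901 -1835800/293901; 882130/293901 8113057/881703 -838780/881703; -1835800/293901 -838780/881703 48332716/881703]
step 1: y = z − H·x̄ = [1491111/97967, 2435724/97967]
step 1: S = H·P̄·Hᵀ + R = [62601083/97967 80094656/293901; 80094656/293901 260619544/881703]
step 1: K = P̄·Hᵀ·S⁻¹ = [-150419553/1804527433 319458111/3609054866; -1338588822/12631692031 20712266819/101053536248; 3135908844/12631692031 2276254105/25263384062]
step 1: x' = x̄ + K·y = [-159281050/1804527433, 5791869247/3609054866, -1939911617/1804527433]
step 1: P' = (I − K·H)·P̄ = [1323596648/1804527433 -2863454607/3609054866 1223316946/1804527433; -2863454607/3609054866 146182176949/101053536248 -21828967345/25263384062; 1223316946/1804527433 -21828967345/25263384062 10653824518/12631692031]
step 2: x̄ = F·x = [3692676580/1804527433, 12540098207/3609054866, -11611604098/1804527433]
step 2: P̄ = F·P·Fᵀ + Q = [78043839231/25263384062 21467213053/7218109732 -78107422991/25263384062; 21467213053/7218109732 130876457131/14436219464 -9642874583/7218109732; -78107422991/25263384062 -9642874583/7218109732 650425394537/25263384062]
step 2: y = z − H·x̄ = [51326424333/1804527433, -2335529683/3609054866]
step 2: S = H·P̄·Hᵀ + R = [4006341742937/12631692031 1227160785651/12631692031; 1227160785651/12631692031 19893043548029/101053536248]
step 2: K = P̄·Hᵀ·S⁻¹ = [-456415330628313/5355651629551315 2870200278322/32856758463505; -556387535899182/5355651629551315 6770833667323/32856758463505; 1315539850190106/5355651629551315 2910352778466/32856758463505]
step 2: x' = x̄ + K·y = [-2325155996365306/5355651629551315, 2069249269298711/5355651629551315, 2649046522723787/5355651629551315]
step 2: P' = (I − K·H)·P̄ = [3909658447576364/5355651629551315 -4230288929767314/5355651629551315 3605381560490822/5355651629551315; -4230288929767314/5355651629551315 7727078401934359/5355651629551315 -4601213953700102/5355651629551315; 3605381560490822/5355651629551315 -4601213953700102/5355651629551315 4482408127284226/5355651629551315]

step 0: x' = [-82114/97967, 80180/97967, -178199/97967], P' = [1451800/881703 -1748800/881703 1409530/881703; -1748800/881703 2657395/881703 -1822990/881703; 1409530/881703 -1822990/881703 1562650/881703]
step 1: x' = [-159281050/1804527433, 5791869247/3609054866, -1939911617/1804527433], P' = [1323596648/1804527433 -2863454607/3609054866 1223316946/1804527433; -2863454607/3609054866 146182176949/101053536248 -21828967345/25263384062; 1223316946/1804527433 -21828967345/25263384062 10653824518/12631692031]
step 2: x' = [-2325155996365306/5355651629551315, 2069249269298711/5355651629551315, 2649046522723787/5355651629551315], P' = [3909658447576364/5355651629551315 -4230288929767314/5355651629551315 3605381560490822/5355651629551315; -4230288929767314/5355651629551315 7727078401934359/5355651629551315 -4601213953700102/5355651629551315; 3605381560490822/5355651629551315 -4601213953700102/5355651629551315 4482408127284226/5355651629551315]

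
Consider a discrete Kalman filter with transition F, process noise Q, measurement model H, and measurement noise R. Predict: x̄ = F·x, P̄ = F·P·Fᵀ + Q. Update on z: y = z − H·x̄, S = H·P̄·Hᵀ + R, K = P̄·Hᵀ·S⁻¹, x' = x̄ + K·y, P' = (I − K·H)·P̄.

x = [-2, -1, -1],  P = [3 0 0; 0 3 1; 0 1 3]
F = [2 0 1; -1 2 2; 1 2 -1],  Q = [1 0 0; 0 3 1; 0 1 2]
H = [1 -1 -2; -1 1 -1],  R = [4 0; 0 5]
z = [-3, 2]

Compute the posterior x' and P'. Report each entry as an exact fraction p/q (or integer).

x' = [-4401/1151, -1522/1151, 147/1151]
P' = [86654/8057 79294/8057 550/1151; 79294/8057 92110/8057 -132/1151; 550/1151 -132/1151 1073/1151]

x̄ = F·x = [-5, -2, -3]
P̄ = F·P·Fᵀ + Q = [16 2 5; 2 38 6; 5 6 16]
y = z − H·x̄ = [-6, -4]
S = H·P̄·Hᵀ + R = [122 -19; -19 69]
K = P̄·Hᵀ·S⁻¹ = [-85/8057 -2242/8057; -2742/8057 2748/8057; -366/1151 -351/1151]
x' = x̄ + K·y = [-4401/1151, -1522/1151, 147/1151]
P' = (I − K·H)·P̄ = [86654/8057 79294/8057 550/1151; 79294/8057 92110/8057 -132/1151; 550/1151 -132/1151 1073/1151]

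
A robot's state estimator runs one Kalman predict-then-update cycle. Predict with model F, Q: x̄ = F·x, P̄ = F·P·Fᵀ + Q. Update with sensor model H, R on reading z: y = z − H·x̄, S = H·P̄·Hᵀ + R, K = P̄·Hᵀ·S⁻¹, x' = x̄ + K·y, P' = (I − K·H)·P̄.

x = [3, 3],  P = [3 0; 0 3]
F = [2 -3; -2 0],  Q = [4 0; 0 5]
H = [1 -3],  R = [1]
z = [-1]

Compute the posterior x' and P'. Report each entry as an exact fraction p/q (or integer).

x̄ = F·x = [-3, -6]
P̄ = F·P·Fᵀ + Q = [43 -12; -12 17]
y = z − H·x̄ = [-16]
S = H·P̄·Hᵀ + R = [269]
K = P̄·Hᵀ·S⁻¹ = [79/269; -63/269]
x' = x̄ + K·y = [-2071/269, -606/269]
P' = (I − K·H)·P̄ = [5326/269 1749/269; 1749/269 604/269]

x' = [-2071/269, -606/269]
P' = [5326/269 1749/269; 1749/269 604/269]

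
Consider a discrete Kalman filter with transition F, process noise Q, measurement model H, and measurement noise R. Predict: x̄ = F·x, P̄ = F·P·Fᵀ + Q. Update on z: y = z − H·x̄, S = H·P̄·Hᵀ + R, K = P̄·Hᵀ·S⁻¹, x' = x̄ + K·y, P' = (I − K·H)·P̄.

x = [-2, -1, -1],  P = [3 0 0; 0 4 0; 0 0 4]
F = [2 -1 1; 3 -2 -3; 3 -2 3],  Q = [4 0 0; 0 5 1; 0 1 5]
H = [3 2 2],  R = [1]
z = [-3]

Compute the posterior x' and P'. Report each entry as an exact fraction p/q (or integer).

x' = [-1908/1577, 4073/1577, -3589/1577]
P' = [6872/1577 -17698/1577 7478/1577; -17698/1577 81392/1577 -54732/1577; 7478/1577 -54732/1577 43664/1577]

x̄ = F·x = [-4, -1, -7]
P̄ = F·P·Fᵀ + Q = [24 14 38; 14 84 8; 38 8 84]
y = z − H·x̄ = [25]
S = H·P̄·Hᵀ + R = [1577]
K = P̄·Hᵀ·S⁻¹ = [176/1577; 226/1577; 298/1577]
x' = x̄ + K·y = [-1908/1577, 4073/1577, -3589/1577]
P' = (I − K·H)·P̄ = [6872/1577 -17698/1577 7478/1577; -17698/1577 81392/1577 -54732/1577; 7478/1577 -54732/1577 43664/1577]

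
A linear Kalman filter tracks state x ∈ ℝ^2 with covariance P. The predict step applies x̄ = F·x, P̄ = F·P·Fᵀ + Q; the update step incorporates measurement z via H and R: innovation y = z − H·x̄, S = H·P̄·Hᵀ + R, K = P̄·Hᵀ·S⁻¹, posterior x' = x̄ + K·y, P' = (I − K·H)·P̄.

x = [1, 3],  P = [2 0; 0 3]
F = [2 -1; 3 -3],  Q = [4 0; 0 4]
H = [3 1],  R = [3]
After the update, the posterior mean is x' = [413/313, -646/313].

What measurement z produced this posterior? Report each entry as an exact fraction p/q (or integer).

x̄ = F·x = [-1, -6]
P̄ = F·P·Fᵀ + Q = [15 21; 21 49]
S = H·P̄·Hᵀ + R = [313]
K = P̄·Hᵀ·S⁻¹ = [66/313; 112/313]
x' − x̄ = [726/313, 1232/313] = K·y
y = (KᵀK)⁻¹·Kᵀ·(x' − x̄) = [11]
z = y + H·x̄ = [11] + [-9] = [2]

z = [2]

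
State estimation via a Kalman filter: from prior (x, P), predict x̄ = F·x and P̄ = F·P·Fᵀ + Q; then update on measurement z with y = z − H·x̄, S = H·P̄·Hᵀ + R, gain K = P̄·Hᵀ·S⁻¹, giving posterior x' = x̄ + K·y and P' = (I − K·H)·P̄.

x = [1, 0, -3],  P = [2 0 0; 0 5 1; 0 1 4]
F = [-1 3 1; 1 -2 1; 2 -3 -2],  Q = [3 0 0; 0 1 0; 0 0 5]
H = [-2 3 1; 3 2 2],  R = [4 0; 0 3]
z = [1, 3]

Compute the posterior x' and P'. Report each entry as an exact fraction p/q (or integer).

x̄ = F·x = [-4, -2, 8]
P̄ = F·P·Fᵀ + Q = [60 -27 -66; -27 23 27; -66 27 86]
y = z − H·x̄ = [-9, 3]
S = H·P̄·Hᵀ + R = [1287 97; 97 79]
K = P̄·Hᵀ·S⁻¹ = [-20511/92264 18177/92264; 10007/92264 9903/92264; 20905/92264 7033/92264]
x' = x̄ + K·y = [-64963/46132, -122441/46132, 285533/46132]
P' = (I − K·H)·P̄ = [168465/92264 240159/92264 -465591/92264; 240159/92264 432865/92264 -778249/92264; -465591/92264 -778249/92264 1487185/92264]

x' = [-64963/46132, -122441/46132, 285533/46132]
P' = [168465/92264 240159/92264 -465591/92264; 240159/92264 432865/92264 -778249/92264; -465591/92264 -778249/92264 1487185/92264]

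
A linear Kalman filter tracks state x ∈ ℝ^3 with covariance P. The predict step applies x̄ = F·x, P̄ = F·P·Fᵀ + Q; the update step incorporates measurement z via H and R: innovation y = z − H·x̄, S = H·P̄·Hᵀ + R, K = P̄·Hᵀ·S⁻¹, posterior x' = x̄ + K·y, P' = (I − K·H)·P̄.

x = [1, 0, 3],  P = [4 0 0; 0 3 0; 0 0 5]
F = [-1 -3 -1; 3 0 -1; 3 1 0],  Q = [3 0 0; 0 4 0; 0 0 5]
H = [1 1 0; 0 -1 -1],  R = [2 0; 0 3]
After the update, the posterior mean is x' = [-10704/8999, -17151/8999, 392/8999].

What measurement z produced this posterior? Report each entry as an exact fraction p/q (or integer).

x̄ = F·x = [-4, 0, 3]
P̄ = F·P·Fᵀ + Q = [39 -7 -21; -7 45 36; -21 36 44]
S = H·P̄·Hᵀ + R = [72 -53; -53 164]
K = P̄·Hᵀ·S⁻¹ = [6732/8999 3712/8999; 1939/8999 -3818/8999; -1780/8999 -4965/8999]
x' − x̄ = [25292/8999, -17151/8999, -26605/8999] = K·y
y = (KᵀK)⁻¹·Kᵀ·(x' − x̄) = [1, 5]
z = y + H·x̄ = [1, 5] + [-4, -3] = [-3, 2]

z = [-3, 2]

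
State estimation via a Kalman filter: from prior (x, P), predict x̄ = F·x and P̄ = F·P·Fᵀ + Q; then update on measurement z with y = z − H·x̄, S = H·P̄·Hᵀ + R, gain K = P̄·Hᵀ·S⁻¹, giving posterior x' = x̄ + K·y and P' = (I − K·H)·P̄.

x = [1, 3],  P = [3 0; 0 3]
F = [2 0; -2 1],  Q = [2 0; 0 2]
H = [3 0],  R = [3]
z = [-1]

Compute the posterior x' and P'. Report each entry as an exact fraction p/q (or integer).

x̄ = F·x = [2, 1]
P̄ = F·P·Fᵀ + Q = [14 -12; -12 17]
y = z − H·x̄ = [-7]
S = H·P̄·Hᵀ + R = [129]
K = P̄·Hᵀ·S⁻¹ = [14/43; -12/43]
x' = x̄ + K·y = [-12/43, 127/43]
P' = (I − K·H)·P̄ = [14/43 -12/43; -12/43 299/43]

x' = [-12/43, 127/43]
P' = [14/43 -12/43; -12/43 299/43]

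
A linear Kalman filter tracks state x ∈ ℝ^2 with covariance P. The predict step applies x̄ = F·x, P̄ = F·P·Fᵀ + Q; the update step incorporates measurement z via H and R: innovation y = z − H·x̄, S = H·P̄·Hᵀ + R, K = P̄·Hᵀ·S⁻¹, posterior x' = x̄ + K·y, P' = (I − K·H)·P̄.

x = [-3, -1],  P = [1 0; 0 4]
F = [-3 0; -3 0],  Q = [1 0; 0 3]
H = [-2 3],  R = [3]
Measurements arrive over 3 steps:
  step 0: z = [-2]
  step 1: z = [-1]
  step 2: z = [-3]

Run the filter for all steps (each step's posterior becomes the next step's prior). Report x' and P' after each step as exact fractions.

step 0: x̄ = F·x = [9, 9]
step 0: P̄ = F·P·Fᵀ + Q = [10 9; 9 12]
step 0: y = z − H·x̄ = [-11]
step 0: S = H·P̄·Hᵀ + R = [43]
step 0: K = P̄·Hᵀ·S⁻¹ = [7/43; 18/43]
step 0: x' = x̄ + K·y = [310/43, 189/43]
step 0: P' = (I − K·H)·P̄ = [381/43 261/43; 261/43 192/43]
step 1: x̄ = F·x = [-930/43, -930/43]
step 1: P̄ = F·P·Fᵀ + Q = [3472/43 3429/43; 3429/43 3558/43]
step 1: y = z − H·x̄ = [887/43]
step 1: S = H·P̄·Hᵀ + R = [4891/43]
step 1: K = P̄·Hᵀ·S⁻¹ = [3343/4891; 3816/4891]
step 1: x' = x̄ + K·y = [-36823/4891, -27066/4891]
step 1: P' = (I − K·H)·P̄ = [135021/4891 93357/4891; 93357/4891 66054/4891]
step 2: x̄ = F·x = [110469/4891, 110469/4891]
step 2: P̄ = F·P·Fᵀ + Q = [1220080/4891 1215189/4891; 1215189/4891 1229862/4891]
step 2: y = z − H·x̄ = [-125142/4891]
step 2: S = H·P̄·Hᵀ + R = [1381483/4891]
step 2: K = P̄·Hᵀ·S⁻¹ = [1205407/1381483; 1259208/1381483]
step 2: x' = x̄ + K·y = [360663/1381483, -1015899/1381483]
step 2: P' = (I − K·H)·P̄ = [47539101/1381483 32898141/1381483; 32898141/1381483 23191302/1381483]

step 0: x' = [310/43, 189/43], P' = [381/43 261/43; 261/43 192/43]
step 1: x' = [-36823/4891, -27066/4891], P' = [135021/4891 93357/4891; 93357/4891 66054/4891]
step 2: x' = [360663/1381483, -1015899/1381483], P' = [47539101/1381483 32898141/1381483; 32898141/1381483 23191302/1381483]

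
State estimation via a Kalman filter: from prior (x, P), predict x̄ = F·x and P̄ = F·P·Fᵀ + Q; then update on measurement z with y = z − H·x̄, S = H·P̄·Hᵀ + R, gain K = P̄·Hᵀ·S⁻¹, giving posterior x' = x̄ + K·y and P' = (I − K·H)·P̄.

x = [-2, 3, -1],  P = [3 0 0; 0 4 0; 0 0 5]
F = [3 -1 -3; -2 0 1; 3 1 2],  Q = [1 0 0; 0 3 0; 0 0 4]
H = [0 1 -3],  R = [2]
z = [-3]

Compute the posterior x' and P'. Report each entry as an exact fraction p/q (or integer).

x̄ = F·x = [-6, 3, -5]
P̄ = F·P·Fᵀ + Q = [77 -33 -7; -33 20 -8; -7 -8 55]
y = z − H·x̄ = [-21]
S = H·P̄·Hᵀ + R = [565]
K = P̄·Hᵀ·S⁻¹ = [-12/565; 44/565; -173/565]
x' = x̄ + K·y = [-3138/565, 771/565, 808/565]
P' = (I − K·H)·P̄ = [43361/565 -18117/565 -6031/565; -18117/565 9364/565 3092/565; -6031/565 3092/565 1146/565]

x' = [-3138/565, 771/565, 808/565]
P' = [43361/565 -18117/565 -6031/565; -18117/565 9364/565 3092/565; -6031/565 3092/565 1146/565]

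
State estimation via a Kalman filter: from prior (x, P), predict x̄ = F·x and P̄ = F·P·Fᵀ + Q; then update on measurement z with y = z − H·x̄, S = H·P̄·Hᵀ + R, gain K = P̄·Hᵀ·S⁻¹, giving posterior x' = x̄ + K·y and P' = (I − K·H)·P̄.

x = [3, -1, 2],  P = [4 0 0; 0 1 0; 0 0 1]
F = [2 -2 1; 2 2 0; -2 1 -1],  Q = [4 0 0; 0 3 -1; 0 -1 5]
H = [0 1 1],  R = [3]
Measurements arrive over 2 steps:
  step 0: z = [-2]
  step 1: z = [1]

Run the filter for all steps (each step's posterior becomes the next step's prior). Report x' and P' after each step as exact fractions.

step 0: x' = [169/19, 100/19, -147/19], P' = [426/19 284/19 -305/19; 284/19 373/19 -349/19; -305/19 -349/19 373/19]
step 1: x' = [43159/5995, 50634/5995, -8671/1199], P' = [269289/5995 222504/5995 -45726/1199; 222504/5995 271549/5995 -51137/1199; -45726/1199 -51137/1199 51527/1199]

step 0: x̄ = F·x = [10, 4, -9]
step 0: P̄ = F·P·Fᵀ + Q = [25 12 -19; 12 23 -15; -19 -15 23]
step 0: y = z − H·x̄ = [3]
step 0: S = H·P̄·Hᵀ + R = [19]
step 0: K = P̄·Hᵀ·S⁻¹ = [-7/19; 8/19; 8/19]
step 0: x' = x̄ + K·y = [169/19, 100/19, -147/19]
step 0: P' = (I − K·H)·P̄ = [426/19 284/19 -305/19; 284/19 373/19 -349/19; -305/19 -349/19 373/19]
step 1: x̄ = F·x = [-9/19, 538/19, -91/19]
step 1: P̄ = F·P·Fᵀ + Q = [1549/19 -1096/19 -946/19; -1096/19 5525/19 -237/19; -946/19 -237/19 887/19]
step 1: y = z − H·x̄ = [-428/19]
step 1: S = H·P̄·Hᵀ + R = [5995/19]
step 1: K = P̄·Hᵀ·S⁻¹ = [-2042/5995; 5288/5995; 130/1199]
step 1: x' = x̄ + K·y = [43159/5995, 50634/5995, -8671/1199]
step 1: P' = (I − K·H)·P̄ = [269289/5995 222504/5995 -45726/1199; 222504/5995 271549/5995 -51137/1199; -45726/1199 -51137/1199 51527/1199]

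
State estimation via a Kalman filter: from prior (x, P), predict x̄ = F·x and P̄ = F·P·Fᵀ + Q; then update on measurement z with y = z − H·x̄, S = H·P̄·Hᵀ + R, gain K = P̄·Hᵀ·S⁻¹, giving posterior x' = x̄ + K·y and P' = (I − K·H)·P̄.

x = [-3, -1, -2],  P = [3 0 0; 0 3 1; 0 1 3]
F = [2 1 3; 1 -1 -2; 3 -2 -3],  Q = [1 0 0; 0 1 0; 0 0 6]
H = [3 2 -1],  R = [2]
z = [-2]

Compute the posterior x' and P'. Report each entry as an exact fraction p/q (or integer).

x̄ = F·x = [-13, 2, -1]
P̄ = F·P·Fᵀ + Q = [49 -20 -24; -20 23 40; -24 40 84]
y = z − H·x̄ = [32]
S = H·P̄·Hᵀ + R = [363]
K = P̄·Hᵀ·S⁻¹ = [131/363; -18/121; -76/363]
x' = x̄ + K·y = [-527/363, -334/121, -2795/363]
P' = (I − K·H)·P̄ = [626/363 -62/121 1244/363; -62/121 1811/121 3472/121; 1244/363 3472/121 24716/363]

x' = [-527/363, -334/121, -2795/363]
P' = [626/363 -62/121 1244/363; -62/121 1811/121 3472/121; 1244/363 3472/121 24716/363]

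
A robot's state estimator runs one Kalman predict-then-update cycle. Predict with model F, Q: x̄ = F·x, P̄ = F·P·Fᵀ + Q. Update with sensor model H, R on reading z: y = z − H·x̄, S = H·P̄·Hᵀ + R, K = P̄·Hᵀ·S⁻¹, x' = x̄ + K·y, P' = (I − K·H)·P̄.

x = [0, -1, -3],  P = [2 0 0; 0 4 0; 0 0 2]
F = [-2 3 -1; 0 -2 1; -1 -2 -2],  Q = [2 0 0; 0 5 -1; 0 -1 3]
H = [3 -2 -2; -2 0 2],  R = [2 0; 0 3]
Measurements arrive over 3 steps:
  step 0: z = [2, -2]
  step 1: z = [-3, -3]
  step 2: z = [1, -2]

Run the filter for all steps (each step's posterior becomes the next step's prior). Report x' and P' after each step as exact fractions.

step 0: x̄ = F·x = [0, -1, 8]
step 0: P̄ = F·P·Fᵀ + Q = [48 -26 -16; -26 23 11; -16 11 29]
step 0: y = z − H·x̄ = [16, -18]
step 0: S = H·P̄·Hᵀ + R = [1234 -712; -712 439]
step 0: K = P̄·Hᵀ·S⁻¹ = [4478/17391 2192/17391; -1901/5797 -2106/5797; 232/1023 586/1023]
step 0: x' = x̄ + K·y = [32192/17391, 1695/5797, 1348/1023]
step 0: P' = (I − K·H)·P̄ = [94360/17391 13138/5797 5744/1023; 13138/5797 11629/5797 587/341; 5744/1023 587/341 6623/1023]
step 1: x̄ = F·x = [-24015/5797, 12746/17391, -29398/5797]
step 1: P̄ = F·P·Fᵀ + Q = [192266/5797 -69956/5797 204162/5797; -69956/5797 219346/17391 -20657/5797; 204162/5797 -20657/5797 508063/5797]
step 1: y = z − H·x̄ = [13066/17391, -6625/5797]
step 1: S = H·P̄·Hᵀ + R = [6872920/17391 -1341424/5797; -1341424/5797 1185411/5797]
step 1: K = P̄·Hᵀ·S⁻¹ = [34283191/79034556 30286132/59275917; -20776909/79034556 -12703186/59275917; 33277123/79034556 58635418/59275917]
step 1: x' = x̄ + K·y = [-57967559/13172426, 10278667/13172426, -77524901/13172426]
step 1: P' = (I − K·H)·P̄ = [947674211/118551834 331553923/118551834 1038532607/118551834; 331553923/118551834 235051883/118551834 293444365/118551834; 1038532607/118551834 293444365/118551834 1214438861/118551834]
step 2: x̄ = F·x = [112148010/6586213, -98082235/13172426, 192460027/13172426]
step 2: P̄ = F·P·Fᵀ + Q = [320695749/6586213 -106020992/6586213 1210725724/19758639; -106020992/6586213 174847567/13172426 -465252685/39517278; 1210725724/19758639 -465252685/39517278 14929193729/118551834]
step 2: y = z − H·x̄ = [-235480025/6586213, 18663567/6586213]
step 2: S = H·P̄·Hᵀ + R = [21381660019/59275917 -11879425786/59275917; -11879425786/59275917 12523844797/59275917]
step 2: K = P̄·Hᵀ·S⁻¹ = [996795342731/2136784059791 1200036965264/2136784059791; -539651375054/2136784059791 -424421631449/2136784059791; 978976204052/2136784059791 2236356505131/2136784059791]
step 2: x' = x̄ + K·y = [4146185096471/2136784059791, 4362330700773/4273568119582, 5111224731147/4273568119582]
step 2: P' = (I − K·H)·P̄ = [18301556351334/2136784059791 6353927385040/2136784059791 20101611799230/2136784059791; 6353927385040/2136784059791 8706495029495/4273568119582 11434589875733/4273568119582; 20101611799230/2136784059791 11434589875733/4273568119582 46912293113853/4273568119582]

step 0: x' = [32192/17391, 1695/5797, 1348/1023], P' = [94360/17391 13138/5797 5744/1023; 13138/5797 11629/5797 587/341; 5744/1023 587/341 6623/1023]
step 1: x' = [-57967559/13172426, 10278667/13172426, -77524901/13172426], P' = [947674211/118551834 331553923/118551834 1038532607/118551834; 331553923/118551834 235051883/118551834 293444365/118551834; 1038532607/118551834 293444365/118551834 1214438861/118551834]
step 2: x' = [4146185096471/2136784059791, 4362330700773/4273568119582, 5111224731147/4273568119582], P' = [18301556351334/2136784059791 6353927385040/2136784059791 20101611799230/2136784059791; 6353927385040/2136784059791 8706495029495/4273568119582 11434589875733/4273568119582; 20101611799230/2136784059791 11434589875733/4273568119582 46912293113853/4273568119582]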